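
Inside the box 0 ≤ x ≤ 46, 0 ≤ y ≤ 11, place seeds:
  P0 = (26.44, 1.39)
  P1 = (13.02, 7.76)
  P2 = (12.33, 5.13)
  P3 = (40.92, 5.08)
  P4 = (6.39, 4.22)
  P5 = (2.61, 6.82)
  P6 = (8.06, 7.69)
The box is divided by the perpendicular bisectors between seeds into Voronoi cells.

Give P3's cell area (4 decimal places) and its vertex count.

1. box [0,46]×[0,11]: [(0, 0) (46, 0) (46, 11) (0, 11)]
2. ⊥bis P3·P0 via (33.68,3.235): [(34.5044, 0) (46, 0) (46, 11) (31.7012, 11)]  |A|=141.8692
3. ⊥bis P3·P1 via (26.97,6.42): [(34.5044, 0) (46, 0) (46, 11) (31.7012, 11)]  |A|=141.8692
4. ⊥bis P3·P2 via (26.625,5.105): [(34.5044, 0) (46, 0) (46, 11) (31.7012, 11)]  |A|=141.8692
5. ⊥bis P3·P4 via (23.655,4.65): [(34.5044, 0) (46, 0) (46, 11) (31.7012, 11)]  |A|=141.8692
6. ⊥bis P3·P5 via (21.765,5.95): [(34.5044, 0) (46, 0) (46, 11) (31.7012, 11)]  |A|=141.8692
7. ⊥bis P3·P6 via (24.49,6.385): [(34.5044, 0) (46, 0) (46, 11) (31.7012, 11)]  |A|=141.8692
8. canonical 4-gon: [(34.5044, 0) (46, 0) (46, 11) (31.7012, 11)]
9. shoelace: 141.8692

Area of P3's cell: 141.8692 (4 vertices)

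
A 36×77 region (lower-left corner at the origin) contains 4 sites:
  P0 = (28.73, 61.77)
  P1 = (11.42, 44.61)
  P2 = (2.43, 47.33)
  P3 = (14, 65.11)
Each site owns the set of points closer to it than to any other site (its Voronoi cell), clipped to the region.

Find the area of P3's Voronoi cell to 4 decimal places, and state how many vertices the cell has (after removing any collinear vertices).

Area of P3's cell: 453.2731 (5 vertices)

1. box [0,36]×[0,77]: [(0, 0) (36, 0) (36, 77) (0, 77)]
2. ⊥bis P3·P0 via (21.365,63.44): [(0, 0) (6.9801, 0) (24.4397, 77) (0, 77)]  |A|=1209.6624
3. ⊥bis P3·P1 via (12.71,54.86): [(0, 56.4596) (19.2333, 54.039) (24.4397, 77) (0, 77)]  |A|=478.1102
4. ⊥bis P3·P2 via (8.215,56.22): [(0, 61.5658) (9.7283, 55.2353) (19.2333, 54.039) (24.4397, 77) (0, 77)]  |A|=453.2731
5. canonical 5-gon: [(0, 61.5658) (9.7283, 55.2353) (19.2333, 54.039) (24.4397, 77) (0, 77)]
6. shoelace: 453.2731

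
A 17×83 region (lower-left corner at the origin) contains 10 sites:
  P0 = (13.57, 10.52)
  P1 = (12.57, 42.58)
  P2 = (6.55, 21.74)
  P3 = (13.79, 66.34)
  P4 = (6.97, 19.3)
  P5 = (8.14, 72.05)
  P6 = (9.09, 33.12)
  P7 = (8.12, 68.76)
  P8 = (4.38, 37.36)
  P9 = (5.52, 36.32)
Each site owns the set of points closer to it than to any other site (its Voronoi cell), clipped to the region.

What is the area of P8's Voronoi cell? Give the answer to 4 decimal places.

1. box [0,17]×[0,83]: [(0, 0) (17, 0) (17, 83) (0, 83)]
2. ⊥bis P8·P0 via (8.975,23.94): [(0, 20.867) (17, 26.6878) (17, 83) (0, 83)]  |A|=1006.7849
3. ⊥bis P8·P1 via (8.475,39.97): [(0, 53.267) (0, 20.867) (16.9512, 26.6711)]  |A|=274.6103
4. ⊥bis P8·P2 via (5.465,29.55): [(14.3313, 30.7817) (0, 53.267) (0, 28.7908)]  |A|=175.3874
5. ⊥bis P8·P3 via (9.085,51.85): [(14.3313, 30.7817) (0, 53.267) (0, 28.7908)]  |A|=175.3874
6. ⊥bis P8·P4 via (5.675,28.33): [(14.3313, 30.7817) (0, 53.267) (0, 28.7908)]  |A|=175.3874
7. ⊥bis P8·P5 via (6.26,54.705): [(14.3313, 30.7817) (0, 53.267) (0, 28.7908)]  |A|=175.3874
8. ⊥bis P8·P6 via (6.735,35.24): [(1.0622, 28.9383) (9.5188, 38.3324) (0, 53.267) (0, 28.7908)]  |A|=120.8568
9. ⊥bis P8·P7 via (6.25,53.06): [(1.0622, 28.9383) (9.5188, 38.3324) (0, 53.267) (0, 28.7908)]  |A|=120.8568
10. ⊥bis P8·P9 via (4.95,36.84): [(8.1996, 40.4021) (0, 53.267) (0, 31.414)]  |A|=89.5928
11. canonical 3-gon: [(8.1996, 40.4021) (0, 53.267) (0, 31.414)]
12. shoelace: 89.5928

Area of P8's cell: 89.5928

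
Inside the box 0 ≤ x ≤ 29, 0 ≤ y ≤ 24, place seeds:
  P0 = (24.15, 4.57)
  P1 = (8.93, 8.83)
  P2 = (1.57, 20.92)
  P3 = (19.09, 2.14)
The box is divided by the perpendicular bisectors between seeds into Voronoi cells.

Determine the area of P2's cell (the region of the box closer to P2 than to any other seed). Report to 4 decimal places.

Area of P2's cell: 124.6845

1. box [0,29]×[0,24]: [(0, 0) (29, 0) (29, 24) (0, 24)]
2. ⊥bis P2·P0 via (12.86,12.745): [(0, 0) (3.6314, 0) (21.0097, 24) (0, 24)]  |A|=295.6932
3. ⊥bis P2·P1 via (5.25,14.875): [(0, 11.679) (20.2393, 24) (0, 24)]  |A|=124.6845
4. ⊥bis P2·P3 via (10.33,11.53): [(0, 11.679) (20.2393, 24) (0, 24)]  |A|=124.6845
5. canonical 3-gon: [(0, 11.679) (20.2393, 24) (0, 24)]
6. shoelace: 124.6845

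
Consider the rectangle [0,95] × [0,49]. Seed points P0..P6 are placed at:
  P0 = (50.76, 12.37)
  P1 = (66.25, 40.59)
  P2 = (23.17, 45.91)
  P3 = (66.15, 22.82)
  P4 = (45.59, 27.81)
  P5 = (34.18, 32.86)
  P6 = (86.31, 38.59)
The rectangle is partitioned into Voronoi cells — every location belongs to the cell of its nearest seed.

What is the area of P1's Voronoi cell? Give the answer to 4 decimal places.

1. box [0,95]×[0,49]: [(0, 0) (95, 0) (95, 49) (0, 49)]
2. ⊥bis P1·P0 via (58.505,26.48): [(95, 6.4478) (95, 49) (17.4776, 49)]  |A|=1649.3727
3. ⊥bis P1·P2 via (44.71,43.25): [(43.6462, 34.636) (95, 6.4478) (95, 49) (45.4201, 49)]  |A|=1448.6898
4. ⊥bis P1·P3 via (66.2,31.705): [(43.6462, 34.636) (48.8077, 31.8029) (95, 31.5429) (95, 49) (45.4201, 49)]  |A|=869.0896
5. ⊥bis P1·P4 via (55.92,34.2): [(57.4329, 31.7543) (95, 31.5429) (95, 49) (46.7649, 49)]  |A|=743.8292
6. ⊥bis P1·P5 via (50.215,36.725): [(47.57, 47.6985) (57.4329, 31.7543) (95, 31.5429) (95, 49) (47.2563, 49)]  |A|=743.5094
7. ⊥bis P1·P6 via (76.28,39.59): [(47.57, 47.6985) (57.4329, 31.7543) (75.4886, 31.6527) (77.2182, 49) (47.2563, 49)]  |A|=418.9709
8. canonical 5-gon: [(47.57, 47.6985) (57.4329, 31.7543) (75.4886, 31.6527) (77.2182, 49) (47.2563, 49)]
9. shoelace: 418.9709

Area of P1's cell: 418.9709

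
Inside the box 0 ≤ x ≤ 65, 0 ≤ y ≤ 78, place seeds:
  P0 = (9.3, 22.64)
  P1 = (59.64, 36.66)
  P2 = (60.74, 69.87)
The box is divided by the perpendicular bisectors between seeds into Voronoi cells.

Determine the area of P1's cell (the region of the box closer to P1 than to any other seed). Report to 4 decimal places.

Area of P1's cell: 1598.4696

1. box [0,65]×[0,78]: [(0, 0) (65, 0) (65, 78) (0, 78)]
2. ⊥bis P1·P0 via (34.47,29.65): [(42.7277, 0) (65, 0) (65, 78) (21.0042, 78)]  |A|=2584.4545
3. ⊥bis P1·P2 via (60.19,53.265): [(27.5924, 54.3447) (42.7277, 0) (65, 0) (65, 53.1057)]  |A|=1598.4696
4. canonical 4-gon: [(27.5924, 54.3447) (42.7277, 0) (65, 0) (65, 53.1057)]
5. shoelace: 1598.4696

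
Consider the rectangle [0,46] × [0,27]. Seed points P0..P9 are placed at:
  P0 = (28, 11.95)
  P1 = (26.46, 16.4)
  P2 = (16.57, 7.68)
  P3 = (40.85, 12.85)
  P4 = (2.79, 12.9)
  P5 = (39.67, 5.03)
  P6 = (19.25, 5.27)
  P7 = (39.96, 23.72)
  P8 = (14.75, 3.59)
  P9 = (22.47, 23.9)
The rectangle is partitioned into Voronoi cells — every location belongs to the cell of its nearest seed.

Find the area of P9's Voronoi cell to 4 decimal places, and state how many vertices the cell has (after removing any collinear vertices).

Area of P9's cell: 162.1477 (5 vertices)

1. box [0,46]×[0,27]: [(0, 0) (46, 0) (46, 27) (0, 27)]
2. ⊥bis P9·P0 via (25.235,17.925): [(0, 6.2472) (44.8455, 27) (0, 27)]  |A|=465.3349
3. ⊥bis P9·P1 via (24.465,20.15): [(0, 7.1346) (37.3409, 27) (0, 27)]  |A|=370.896
4. ⊥bis P9·P2 via (19.52,15.79): [(0, 22.8904) (17.5895, 16.4922) (37.3409, 27) (0, 27)]  |A|=232.3283
5. ⊥bis P9·P3 via (31.66,18.375): [(0, 22.8904) (17.5895, 16.4922) (36.6123, 26.6123) (36.8453, 27) (0, 27)]  |A|=232.2322
6. ⊥bis P9·P4 via (12.63,18.4): [(12.7028, 18.2697) (17.5895, 16.4922) (36.6123, 26.6123) (36.8453, 27) (7.8231, 27)]  |A|=171.9815
7. ⊥bis P9·P5 via (31.07,14.465): [(12.7028, 18.2697) (17.5895, 16.4922) (36.6123, 26.6123) (36.8453, 27) (7.8231, 27)]  |A|=171.9815
8. ⊥bis P9·P6 via (20.86,14.585): [(12.7028, 18.2697) (17.5895, 16.4922) (36.6123, 26.6123) (36.8453, 27) (7.8231, 27)]  |A|=171.9815
9. ⊥bis P9·P7 via (31.215,23.81): [(12.7028, 18.2697) (17.5895, 16.4922) (31.2143, 23.7406) (31.2478, 27) (7.8231, 27)]  |A|=162.1477
10. ⊥bis P9·P8 via (18.61,13.745): [(12.7028, 18.2697) (17.5895, 16.4922) (31.2143, 23.7406) (31.2478, 27) (7.8231, 27)]  |A|=162.1477
11. canonical 5-gon: [(12.7028, 18.2697) (17.5895, 16.4922) (31.2143, 23.7406) (31.2478, 27) (7.8231, 27)]
12. shoelace: 162.1477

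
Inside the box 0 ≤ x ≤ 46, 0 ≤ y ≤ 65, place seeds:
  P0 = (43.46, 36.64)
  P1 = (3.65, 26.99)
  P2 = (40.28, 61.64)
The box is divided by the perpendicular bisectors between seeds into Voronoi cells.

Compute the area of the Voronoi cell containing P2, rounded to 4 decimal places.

1. box [0,46]×[0,65]: [(0, 0) (46, 0) (46, 65) (0, 65)]
2. ⊥bis P2·P0 via (41.87,49.14): [(0, 43.8141) (46, 49.6653) (46, 65) (0, 65)]  |A|=839.9721
3. ⊥bis P2·P1 via (21.965,44.315): [(20.0288, 46.3618) (46, 49.6653) (46, 65) (2.3981, 65)]  |A|=605.4599
4. canonical 4-gon: [(20.0288, 46.3618) (46, 49.6653) (46, 65) (2.3981, 65)]
5. shoelace: 605.4599

Area of P2's cell: 605.4599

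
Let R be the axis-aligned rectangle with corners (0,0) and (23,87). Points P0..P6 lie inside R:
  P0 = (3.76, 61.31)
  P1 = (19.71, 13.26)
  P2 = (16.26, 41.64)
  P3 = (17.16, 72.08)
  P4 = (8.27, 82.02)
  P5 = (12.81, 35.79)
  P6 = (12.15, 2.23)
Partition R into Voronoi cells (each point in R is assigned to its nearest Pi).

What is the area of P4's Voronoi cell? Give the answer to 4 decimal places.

1. box [0,23]×[0,87]: [(0, 0) (23, 0) (23, 87) (0, 87)]
2. ⊥bis P4·P0 via (6.015,71.665): [(0, 72.9749) (23, 67.9662) (23, 87) (0, 87)]  |A|=380.1777
3. ⊥bis P4·P1 via (13.99,47.64): [(0, 72.9749) (23, 67.9662) (23, 87) (0, 87)]  |A|=380.1777
4. ⊥bis P4·P2 via (12.265,61.83): [(0, 72.9749) (23, 67.9662) (23, 87) (0, 87)]  |A|=380.1777
5. ⊥bis P4·P3 via (12.715,77.05): [(0, 72.9749) (6.561, 71.5461) (23, 86.2486) (23, 87) (0, 87)]  |A|=229.906
6. ⊥bis P4·P5 via (10.54,58.905): [(0, 72.9749) (6.561, 71.5461) (23, 86.2486) (23, 87) (0, 87)]  |A|=229.906
7. ⊥bis P4·P6 via (10.21,42.125): [(0, 72.9749) (6.561, 71.5461) (23, 86.2486) (23, 87) (0, 87)]  |A|=229.906
8. canonical 5-gon: [(0, 72.9749) (6.561, 71.5461) (23, 86.2486) (23, 87) (0, 87)]
9. shoelace: 229.906

Area of P4's cell: 229.9060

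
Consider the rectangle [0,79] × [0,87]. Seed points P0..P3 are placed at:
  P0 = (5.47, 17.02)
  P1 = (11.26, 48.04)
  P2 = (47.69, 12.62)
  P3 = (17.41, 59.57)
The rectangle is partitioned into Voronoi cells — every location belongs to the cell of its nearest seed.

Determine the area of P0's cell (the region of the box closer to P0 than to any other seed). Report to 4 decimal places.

1. box [0,79]×[0,87]: [(0, 0) (79, 0) (79, 87) (0, 87)]
2. ⊥bis P0·P1 via (8.365,32.53): [(0, 34.0914) (0, 0) (79, 0) (79, 19.3457)]  |A|=2110.7643
3. ⊥bis P0·P2 via (26.58,14.82): [(28.0429, 28.857) (0, 34.0914) (0, 0) (25.0355, 0)]  |A|=839.2356
4. ⊥bis P0·P3 via (11.44,38.295): [(28.0429, 28.857) (0, 34.0914) (0, 0) (25.0355, 0)]  |A|=839.2356
5. canonical 4-gon: [(28.0429, 28.857) (0, 34.0914) (0, 0) (25.0355, 0)]
6. shoelace: 839.2356

Area of P0's cell: 839.2356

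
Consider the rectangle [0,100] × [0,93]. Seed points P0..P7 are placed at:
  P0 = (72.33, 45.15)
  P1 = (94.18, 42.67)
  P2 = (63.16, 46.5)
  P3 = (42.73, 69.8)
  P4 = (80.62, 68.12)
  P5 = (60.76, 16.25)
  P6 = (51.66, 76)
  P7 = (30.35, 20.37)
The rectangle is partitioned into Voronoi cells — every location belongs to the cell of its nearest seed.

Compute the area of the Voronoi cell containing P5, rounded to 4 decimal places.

1. box [0,100]×[0,93]: [(0, 0) (100, 0) (100, 93) (0, 93)]
2. ⊥bis P5·P0 via (66.545,30.7): [(0, 57.341) (0, 0) (100, 0) (100, 17.3064)]  |A|=3732.3725
3. ⊥bis P5·P1 via (77.47,29.46): [(81.0945, 24.8752) (0, 57.341) (0, 0) (100, 0) (100, 0.9607)]  |A|=3577.8603
4. ⊥bis P5·P2 via (61.96,31.375): [(81.0945, 24.8752) (65.5755, 31.0882) (0, 36.2908) (0, 0) (100, 0) (100, 0.9607)]  |A|=2887.6723
5. ⊥bis P5·P3 via (51.745,43.025): [(81.0945, 24.8752) (65.5755, 31.0882) (25.6905, 34.2526) (0, 25.6027) (0, 0) (100, 0) (100, 0.9607)]  |A|=2750.3811
6. ⊥bis P5·P4 via (70.69,42.185): [(81.0945, 24.8752) (65.5755, 31.0882) (25.6905, 34.2526) (0, 25.6027) (0, 0) (100, 0) (100, 0.9607)]  |A|=2750.3811
7. ⊥bis P5·P6 via (56.21,46.125): [(81.0945, 24.8752) (65.5755, 31.0882) (25.6905, 34.2526) (0, 25.6027) (0, 0) (100, 0) (100, 0.9607)]  |A|=2750.3811
8. ⊥bis P5·P7 via (45.555,18.31): [(81.0945, 24.8752) (65.5755, 31.0882) (47.4807, 32.5238) (43.0743, 0) (100, 0) (100, 0.9607)]  |A|=1325.6453
9. canonical 6-gon: [(81.0945, 24.8752) (65.5755, 31.0882) (47.4807, 32.5238) (43.0743, 0) (100, 0) (100, 0.9607)]
10. shoelace: 1325.6453

Area of P5's cell: 1325.6453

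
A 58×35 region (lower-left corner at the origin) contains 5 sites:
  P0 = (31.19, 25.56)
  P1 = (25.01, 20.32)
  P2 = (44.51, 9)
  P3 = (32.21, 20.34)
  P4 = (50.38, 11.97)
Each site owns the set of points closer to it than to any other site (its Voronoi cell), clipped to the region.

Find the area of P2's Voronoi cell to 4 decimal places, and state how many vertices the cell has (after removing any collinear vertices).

Area of P2's cell: 269.9321 (4 vertices)

1. box [0,58]×[0,35]: [(0, 0) (58, 0) (58, 35) (0, 35)]
2. ⊥bis P2·P0 via (37.85,17.28): [(16.3668, 0) (58, 0) (58, 33.4876)]  |A|=697.0989
3. ⊥bis P2·P1 via (34.76,14.66): [(34.9065, 14.9124) (26.2497, 0) (58, 0) (58, 33.4876)]  |A|=623.4096
4. ⊥bis P2·P3 via (38.36,14.67): [(49.1346, 26.3568) (28.655, 4.1434) (26.2497, 0) (58, 0) (58, 33.4876)]  |A|=582.5706
5. ⊥bis P2·P4 via (47.445,10.485): [(42.8587, 19.5495) (28.655, 4.1434) (26.2497, 0) (52.75, 0)]  |A|=269.9321
6. canonical 4-gon: [(42.8587, 19.5495) (28.655, 4.1434) (26.2497, 0) (52.75, 0)]
7. shoelace: 269.9321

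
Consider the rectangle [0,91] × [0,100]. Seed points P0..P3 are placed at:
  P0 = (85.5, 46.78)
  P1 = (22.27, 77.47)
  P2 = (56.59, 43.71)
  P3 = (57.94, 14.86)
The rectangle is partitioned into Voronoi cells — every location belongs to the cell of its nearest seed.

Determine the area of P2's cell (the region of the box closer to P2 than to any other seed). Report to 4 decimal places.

Area of P2's cell: 1937.6516

1. box [0,91]×[0,100]: [(0, 0) (91, 0) (91, 100) (0, 100)]
2. ⊥bis P2·P0 via (71.045,45.245): [(0, 0) (75.8496, 0) (65.2305, 100) (0, 100)]  |A|=7054.0059
3. ⊥bis P2·P1 via (39.43,60.59): [(0, 20.5059) (0, 0) (75.8496, 0) (66.4939, 88.1028)]  |A|=4023.0422
4. ⊥bis P2·P3 via (57.265,29.285): [(6.2894, 26.8997) (72.6633, 30.0055) (66.4939, 88.1028)]  |A|=1937.6516
5. canonical 3-gon: [(6.2894, 26.8997) (72.6633, 30.0055) (66.4939, 88.1028)]
6. shoelace: 1937.6516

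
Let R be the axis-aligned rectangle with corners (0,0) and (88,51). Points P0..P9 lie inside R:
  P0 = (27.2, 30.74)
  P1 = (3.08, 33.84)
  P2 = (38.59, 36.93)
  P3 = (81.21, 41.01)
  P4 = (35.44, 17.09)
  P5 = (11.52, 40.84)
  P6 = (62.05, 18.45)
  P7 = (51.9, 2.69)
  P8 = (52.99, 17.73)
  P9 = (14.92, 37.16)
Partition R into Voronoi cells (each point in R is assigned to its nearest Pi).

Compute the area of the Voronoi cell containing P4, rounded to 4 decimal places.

1. box [0,88]×[0,51]: [(0, 0) (88, 0) (88, 51) (0, 51)]
2. ⊥bis P4·P0 via (31.32,23.915): [(0, 5.0083) (0, 0) (88, 0) (88, 51) (76.1877, 51)]  |A|=2735.997
3. ⊥bis P4·P1 via (19.26,25.465): [(12.6122, 12.6218) (6.079, 0) (88, 0) (88, 51) (76.1877, 51)]  |A|=2666.0509
4. ⊥bis P4·P2 via (37.015,27.01): [(36.5653, 27.0814) (12.6122, 12.6218) (6.079, 0) (88, 0) (88, 18.9151)]  |A|=1699.6462
5. ⊥bis P4·P3 via (58.325,29.05): [(61.4158, 23.1359) (36.5653, 27.0814) (12.6122, 12.6218) (6.079, 0) (73.5069, 0)]  |A|=1280.5695
6. ⊥bis P4·P5 via (23.48,28.965): [(61.4158, 23.1359) (36.5653, 27.0814) (12.6122, 12.6218) (6.079, 0) (73.5069, 0)]  |A|=1280.5695
7. ⊥bis P4·P6 via (48.745,17.77): [(48.3649, 25.208) (36.5653, 27.0814) (12.6122, 12.6218) (6.079, 0) (49.6532, 0)]  |A|=841.472
8. ⊥bis P4·P7 via (43.67,9.89): [(48.8454, 15.8058) (48.3649, 25.208) (36.5653, 27.0814) (12.6122, 12.6218) (6.079, 0) (35.0178, 0)]  |A|=725.8099
9. ⊥bis P4·P8 via (44.215,17.41): [(44.4565, 10.789) (43.9048, 25.9161) (36.5653, 27.0814) (12.6122, 12.6218) (6.079, 0) (35.0178, 0)]  |A|=670.433
10. ⊥bis P4·P9 via (25.18,27.125): [(44.4565, 10.789) (43.9048, 25.9161) (36.5653, 27.0814) (12.6122, 12.6218) (6.079, 0) (35.0178, 0)]  |A|=670.433
11. canonical 6-gon: [(44.4565, 10.789) (43.9048, 25.9161) (36.5653, 27.0814) (12.6122, 12.6218) (6.079, 0) (35.0178, 0)]
12. shoelace: 670.433

Area of P4's cell: 670.4330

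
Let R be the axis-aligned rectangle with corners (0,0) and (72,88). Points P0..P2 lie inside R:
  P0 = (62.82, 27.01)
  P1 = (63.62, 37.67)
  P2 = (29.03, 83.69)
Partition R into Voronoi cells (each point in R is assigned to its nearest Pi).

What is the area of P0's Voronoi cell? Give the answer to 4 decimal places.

Area of P0's cell: 2413.6979

1. box [0,72]×[0,88]: [(0, 0) (72, 0) (72, 88) (0, 88)]
2. ⊥bis P0·P1 via (63.22,32.34): [(0, 37.0845) (0, 0) (72, 0) (72, 31.6811)]  |A|=2475.5599
3. ⊥bis P0·P2 via (45.925,55.35): [(13.5769, 36.0656) (0, 27.9716) (0, 0) (72, 0) (72, 31.6811)]  |A|=2413.6979
4. canonical 5-gon: [(13.5769, 36.0656) (0, 27.9716) (0, 0) (72, 0) (72, 31.6811)]
5. shoelace: 2413.6979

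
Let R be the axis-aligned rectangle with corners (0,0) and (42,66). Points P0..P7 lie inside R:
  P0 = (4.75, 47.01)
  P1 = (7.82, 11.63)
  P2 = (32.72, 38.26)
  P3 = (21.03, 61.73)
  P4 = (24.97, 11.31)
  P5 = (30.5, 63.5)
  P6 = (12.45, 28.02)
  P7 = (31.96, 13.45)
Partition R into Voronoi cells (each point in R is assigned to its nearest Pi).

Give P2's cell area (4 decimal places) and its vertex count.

1. box [0,42]×[0,66]: [(0, 0) (42, 0) (42, 66) (0, 66)]
2. ⊥bis P2·P0 via (18.735,42.635): [(5.3973, 0) (42, 0) (42, 66) (26.0444, 66)]  |A|=1734.425
3. ⊥bis P2·P1 via (20.27,24.945): [(14.8008, 30.0589) (42, 4.6267) (42, 66) (26.0444, 66)]  |A|=1121.3846
4. ⊥bis P2·P3 via (26.875,49.995): [(19.96, 46.5508) (14.8008, 30.0589) (42, 4.6267) (42, 57.5285)]  |A|=872.8663
5. ⊥bis P2·P4 via (28.845,24.785): [(19.96, 46.5508) (14.8008, 30.0589) (16.7086, 28.2751) (42, 21.002) (42, 57.5285)]  |A|=665.7883
6. ⊥bis P2·P5 via (31.61,50.88): [(28.0174, 50.564) (19.96, 46.5508) (14.8008, 30.0589) (16.7086, 28.2751) (42, 21.002) (42, 51.7939)]  |A|=625.6957
7. ⊥bis P2·P6 via (22.585,33.14): [(28.0174, 50.564) (19.96, 46.5508) (18.373, 41.4777) (26.4592, 25.4711) (42, 21.002) (42, 51.7939)]  |A|=544.9168
8. ⊥bis P2·P7 via (32.34,25.855): [(28.0174, 50.564) (19.96, 46.5508) (18.373, 41.4777) (26.1698, 26.044) (42, 25.5591) (42, 51.7939)]  |A|=505.0419
9. canonical 6-gon: [(28.0174, 50.564) (19.96, 46.5508) (18.373, 41.4777) (26.1698, 26.044) (42, 25.5591) (42, 51.7939)]
10. shoelace: 505.0419

Area of P2's cell: 505.0419 (6 vertices)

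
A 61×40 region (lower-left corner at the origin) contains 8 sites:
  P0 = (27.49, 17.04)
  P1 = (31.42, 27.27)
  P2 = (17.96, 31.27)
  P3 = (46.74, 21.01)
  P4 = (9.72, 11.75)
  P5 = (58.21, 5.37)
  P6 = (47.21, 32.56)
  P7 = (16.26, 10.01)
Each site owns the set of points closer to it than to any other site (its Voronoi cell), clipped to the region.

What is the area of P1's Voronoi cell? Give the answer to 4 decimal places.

1. box [0,61]×[0,40]: [(0, 0) (61, 0) (61, 40) (0, 40)]
2. ⊥bis P1·P0 via (29.455,22.155): [(0, 33.4706) (61, 10.0365) (61, 40) (0, 40)]  |A|=1113.0335
3. ⊥bis P1·P2 via (24.69,29.27): [(23.2805, 24.527) (61, 10.0365) (61, 40) (27.8787, 40)]  |A|=821.3459
4. ⊥bis P1·P3 via (39.08,24.14): [(23.2805, 24.527) (37.073, 19.2284) (45.5607, 40) (27.8787, 40)]  |A|=302.5289
5. ⊥bis P1·P4 via (20.57,19.51): [(23.2805, 24.527) (37.073, 19.2284) (45.5607, 40) (27.8787, 40)]  |A|=302.5289
6. ⊥bis P1·P5 via (44.815,16.32): [(23.2805, 24.527) (37.073, 19.2284) (45.5607, 40) (27.8787, 40)]  |A|=302.5289
7. ⊥bis P1·P6 via (39.315,29.915): [(23.2805, 24.527) (37.073, 19.2284) (40.2722, 27.0578) (35.9363, 40) (27.8787, 40)]  |A|=240.2486
8. ⊥bis P1·P7 via (23.84,18.64): [(23.2805, 24.527) (37.073, 19.2284) (40.2722, 27.0578) (35.9363, 40) (27.8787, 40)]  |A|=240.2486
9. canonical 5-gon: [(23.2805, 24.527) (37.073, 19.2284) (40.2722, 27.0578) (35.9363, 40) (27.8787, 40)]
10. shoelace: 240.2486

Area of P1's cell: 240.2486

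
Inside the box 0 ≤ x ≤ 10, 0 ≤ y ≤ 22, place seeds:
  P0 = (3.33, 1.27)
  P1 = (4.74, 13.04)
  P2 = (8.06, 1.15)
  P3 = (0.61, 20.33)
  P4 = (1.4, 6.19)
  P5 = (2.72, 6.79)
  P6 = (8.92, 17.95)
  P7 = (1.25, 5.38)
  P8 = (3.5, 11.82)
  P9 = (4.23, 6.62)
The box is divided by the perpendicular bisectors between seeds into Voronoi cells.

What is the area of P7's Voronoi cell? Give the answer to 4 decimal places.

Area of P7's cell: 8.8119

1. box [0,10]×[0,22]: [(0, 0) (10, 0) (10, 22) (0, 22)]
2. ⊥bis P7·P0 via (2.29,3.325): [(0, 2.1661) (10, 7.2269) (10, 22) (0, 22)]  |A|=173.0352
3. ⊥bis P7·P1 via (2.995,9.21): [(0, 10.5746) (0, 2.1661) (8.7434, 6.591)]  |A|=36.7594
4. ⊥bis P7·P2 via (4.655,3.265): [(7.167, 7.3092) (0, 10.5746) (0, 2.1661) (5.7936, 5.0981)]  |A|=34.5235
5. ⊥bis P7·P3 via (0.93,12.855): [(7.167, 7.3092) (0, 10.5746) (0, 2.1661) (5.7936, 5.0981)]  |A|=34.5235
6. ⊥bis P7·P4 via (1.325,5.785): [(0, 6.0304) (0, 2.1661) (5.5902, 4.9952)]  |A|=10.801
7. ⊥bis P7·P5 via (1.985,6.085): [(2.4775, 5.5716) (0, 6.0304) (0, 2.1661) (3.8669, 4.123)]  |A|=8.947
8. ⊥bis P7·P6 via (5.085,11.665): [(2.4775, 5.5716) (0, 6.0304) (0, 2.1661) (3.8669, 4.123)]  |A|=8.947
9. ⊥bis P7·P8 via (2.375,8.6): [(2.4775, 5.5716) (0, 6.0304) (0, 2.1661) (3.8669, 4.123)]  |A|=8.947
10. ⊥bis P7·P9 via (2.74,6): [(3.256, 4.7599) (2.4775, 5.5716) (0, 6.0304) (0, 2.1661) (3.5812, 3.9784)]  |A|=8.8119
11. canonical 5-gon: [(3.256, 4.7599) (2.4775, 5.5716) (0, 6.0304) (0, 2.1661) (3.5812, 3.9784)]
12. shoelace: 8.8119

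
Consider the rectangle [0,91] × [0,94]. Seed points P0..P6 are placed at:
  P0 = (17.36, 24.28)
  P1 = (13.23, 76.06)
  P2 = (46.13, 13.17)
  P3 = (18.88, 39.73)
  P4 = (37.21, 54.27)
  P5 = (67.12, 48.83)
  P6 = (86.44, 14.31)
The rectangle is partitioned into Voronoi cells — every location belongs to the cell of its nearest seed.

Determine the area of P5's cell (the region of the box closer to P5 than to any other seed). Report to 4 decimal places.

1. box [0,91]×[0,94]: [(0, 0) (91, 0) (91, 94) (0, 94)]
2. ⊥bis P5·P0 via (42.24,36.555): [(60.2751, 0) (91, 0) (91, 94) (13.8985, 94)]  |A|=5067.8437
3. ⊥bis P5·P1 via (40.175,62.445): [(34.7569, 51.7223) (60.2751, 0) (91, 0) (91, 94) (56.1194, 94)]  |A|=4175.342
4. ⊥bis P5·P2 via (56.625,31): [(34.7569, 51.7223) (40.2152, 40.6591) (91, 10.7664) (91, 94) (56.1194, 94)]  |A|=3277.3347
5. ⊥bis P5·P3 via (43,44.28): [(39.7369, 61.578) (44.1162, 38.3629) (91, 10.7664) (91, 94) (56.1194, 94)]  |A|=3182.6365
6. ⊥bis P5·P4 via (52.165,51.55): [(49.2201, 35.3586) (91, 10.7664) (91, 94) (59.8858, 94)]  |A|=2651.0362
7. ⊥bis P5·P6 via (76.78,31.57): [(49.2201, 35.3586) (65.9521, 25.5099) (91, 39.5286) (91, 94) (59.8858, 94)]  |A|=2290.8202
8. canonical 5-gon: [(49.2201, 35.3586) (65.9521, 25.5099) (91, 39.5286) (91, 94) (59.8858, 94)]
9. shoelace: 2290.8202

Area of P5's cell: 2290.8202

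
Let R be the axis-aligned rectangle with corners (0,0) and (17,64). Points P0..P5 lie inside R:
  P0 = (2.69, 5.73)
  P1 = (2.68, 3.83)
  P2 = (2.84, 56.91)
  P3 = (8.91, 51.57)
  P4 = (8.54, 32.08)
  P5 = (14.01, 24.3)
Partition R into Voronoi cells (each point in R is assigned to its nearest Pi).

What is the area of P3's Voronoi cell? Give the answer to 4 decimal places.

Area of P3's cell: 258.0446

1. box [0,17]×[0,64]: [(0, 0) (17, 0) (17, 64) (0, 64)]
2. ⊥bis P3·P0 via (5.8,28.65): [(0, 29.437) (17, 27.1303) (17, 64) (0, 64)]  |A|=607.1781
3. ⊥bis P3·P1 via (5.795,27.7): [(0, 29.437) (17, 27.1303) (17, 64) (0, 64)]  |A|=607.1781
4. ⊥bis P3·P2 via (5.875,54.24): [(0, 47.5619) (0, 29.437) (17, 27.1303) (17, 64) (14.4612, 64)]  |A|=488.3203
5. ⊥bis P3·P4 via (8.725,41.825): [(0, 47.5619) (0, 41.9906) (17, 41.6679) (17, 64) (14.4612, 64)]  |A|=258.0446
6. ⊥bis P3·P5 via (11.46,37.935): [(0, 47.5619) (0, 41.9906) (17, 41.6679) (17, 64) (14.4612, 64)]  |A|=258.0446
7. canonical 5-gon: [(0, 47.5619) (0, 41.9906) (17, 41.6679) (17, 64) (14.4612, 64)]
8. shoelace: 258.0446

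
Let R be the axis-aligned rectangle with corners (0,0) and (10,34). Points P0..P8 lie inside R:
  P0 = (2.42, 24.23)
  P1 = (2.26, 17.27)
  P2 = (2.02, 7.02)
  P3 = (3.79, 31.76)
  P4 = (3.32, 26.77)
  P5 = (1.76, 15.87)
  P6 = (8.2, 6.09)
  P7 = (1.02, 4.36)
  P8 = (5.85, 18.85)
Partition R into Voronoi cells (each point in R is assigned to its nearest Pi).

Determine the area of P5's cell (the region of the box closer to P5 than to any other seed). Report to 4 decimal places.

Area of P5's cell: 29.9028

1. box [0,10]×[0,34]: [(0, 0) (10, 0) (10, 34) (0, 34)]
2. ⊥bis P5·P0 via (2.09,20.05): [(0, 20.215) (0, 0) (10, 0) (10, 19.4255)]  |A|=198.2026
3. ⊥bis P5·P1 via (2.01,16.57): [(0, 17.2879) (0, 0) (10, 0) (10, 13.7164)]  |A|=155.0214
4. ⊥bis P5·P2 via (1.89,11.445): [(0, 17.2879) (0, 11.3895) (10, 11.6833) (10, 13.7164)]  |A|=39.6578
5. ⊥bis P5·P3 via (2.775,23.815): [(0, 17.2879) (0, 11.3895) (10, 11.6833) (10, 13.7164)]  |A|=39.6578
6. ⊥bis P5·P4 via (2.54,21.32): [(0, 17.2879) (0, 11.3895) (10, 11.6833) (10, 13.7164)]  |A|=39.6578
7. ⊥bis P5·P6 via (4.98,10.98): [(9.4396, 13.9166) (0, 17.2879) (0, 11.3895) (5.8634, 11.5617)]  |A|=34.4349
8. ⊥bis P5·P7 via (1.39,10.115): [(9.4396, 13.9166) (0, 17.2879) (0, 11.3895) (5.8634, 11.5617)]  |A|=34.4349
9. ⊥bis P5·P8 via (3.805,17.36): [(7.3273, 12.5257) (5.2144, 15.4256) (0, 17.2879) (0, 11.3895) (5.8634, 11.5617)]  |A|=29.9028
10. canonical 5-gon: [(7.3273, 12.5257) (5.2144, 15.4256) (0, 17.2879) (0, 11.3895) (5.8634, 11.5617)]
11. shoelace: 29.9028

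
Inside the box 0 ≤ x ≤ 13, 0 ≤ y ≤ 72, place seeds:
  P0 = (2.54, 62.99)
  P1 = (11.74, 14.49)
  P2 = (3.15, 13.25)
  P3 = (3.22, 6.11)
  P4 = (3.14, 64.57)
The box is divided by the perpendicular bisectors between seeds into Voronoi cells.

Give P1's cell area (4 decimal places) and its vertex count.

Area of P1's cell: 219.3199 (4 vertices)

1. box [0,13]×[0,72]: [(0, 0) (13, 0) (13, 72) (0, 72)]
2. ⊥bis P1·P0 via (7.14,38.74): [(0, 37.3856) (0, 0) (13, 0) (13, 39.8516)]  |A|=502.0418
3. ⊥bis P1·P2 via (7.445,13.87): [(3.9425, 38.1335) (9.4472, 0) (13, 0) (13, 39.8516)]  |A|=248.2189
4. ⊥bis P1·P3 via (7.48,10.3): [(3.9425, 38.1335) (8.043, 9.7276) (13, 4.6878) (13, 39.8516)]  |A|=219.3199
5. ⊥bis P1·P4 via (7.44,39.53): [(3.9425, 38.1335) (8.043, 9.7276) (13, 4.6878) (13, 39.8516)]  |A|=219.3199
6. canonical 4-gon: [(3.9425, 38.1335) (8.043, 9.7276) (13, 4.6878) (13, 39.8516)]
7. shoelace: 219.3199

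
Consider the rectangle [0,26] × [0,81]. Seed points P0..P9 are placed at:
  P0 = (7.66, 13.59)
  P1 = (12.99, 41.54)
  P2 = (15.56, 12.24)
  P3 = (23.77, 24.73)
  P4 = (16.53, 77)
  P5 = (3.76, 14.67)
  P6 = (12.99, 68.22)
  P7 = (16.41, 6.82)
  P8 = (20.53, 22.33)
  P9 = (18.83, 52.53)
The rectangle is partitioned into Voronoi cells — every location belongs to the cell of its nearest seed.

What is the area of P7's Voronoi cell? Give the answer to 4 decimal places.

1. box [0,26]×[0,81]: [(0, 0) (26, 0) (26, 81) (0, 81)]
2. ⊥bis P7·P0 via (12.035,10.205): [(4.1392, 0) (26, 0) (26, 28.2543)]  |A|=308.8301
3. ⊥bis P7·P1 via (14.7,24.18): [(23.5198, 25.0488) (4.1392, 0) (26, 0) (26, 25.2931)]  |A|=305.158
4. ⊥bis P7·P2 via (15.985,9.53): [(10.8951, 8.7318) (4.1392, 0) (26, 0) (26, 11.1006)]  |A|=179.2782
5. ⊥bis P7·P3 via (20.09,15.775): [(10.8951, 8.7318) (4.1392, 0) (26, 0) (26, 11.1006)]  |A|=179.2782
6. ⊥bis P7·P4 via (16.47,41.91): [(10.8951, 8.7318) (4.1392, 0) (26, 0) (26, 11.1006)]  |A|=179.2782
7. ⊥bis P7·P5 via (10.085,10.745): [(10.8951, 8.7318) (4.1392, 0) (26, 0) (26, 11.1006)]  |A|=179.2782
8. ⊥bis P7·P6 via (14.7,37.52): [(10.8951, 8.7318) (4.1392, 0) (26, 0) (26, 11.1006)]  |A|=179.2782
9. ⊥bis P7·P8 via (18.47,14.575): [(10.8951, 8.7318) (4.1392, 0) (26, 0) (26, 11.1006)]  |A|=179.2782
10. ⊥bis P7·P9 via (17.62,29.675): [(10.8951, 8.7318) (4.1392, 0) (26, 0) (26, 11.1006)]  |A|=179.2782
11. canonical 4-gon: [(10.8951, 8.7318) (4.1392, 0) (26, 0) (26, 11.1006)]
12. shoelace: 179.2782

Area of P7's cell: 179.2782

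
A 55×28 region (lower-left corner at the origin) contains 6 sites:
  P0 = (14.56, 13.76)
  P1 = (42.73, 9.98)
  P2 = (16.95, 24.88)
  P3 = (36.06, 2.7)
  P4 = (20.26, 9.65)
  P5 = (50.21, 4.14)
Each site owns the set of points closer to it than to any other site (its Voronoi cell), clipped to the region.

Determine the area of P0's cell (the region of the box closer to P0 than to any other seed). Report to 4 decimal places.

1. box [0,55]×[0,28]: [(0, 0) (55, 0) (55, 28) (0, 28)]
2. ⊥bis P0·P1 via (28.645,11.87): [(0, 0) (27.0522, 0) (30.8094, 28) (0, 28)]  |A|=810.0628
3. ⊥bis P0·P2 via (15.755,19.32): [(0, 22.7062) (0, 0) (27.0522, 0) (29.2553, 16.4184)]  |A|=554.2156
4. ⊥bis P0·P3 via (25.31,8.23): [(0, 22.7062) (0, 0) (21.0763, 0) (29.1611, 15.7164) (29.2553, 16.4184)]  |A|=507.256
5. ⊥bis P0·P4 via (17.41,11.705): [(21.942, 17.9902) (0, 22.7062) (0, 0) (8.9701, 0)]  |A|=329.7965
6. ⊥bis P0·P5 via (32.385,8.95): [(21.942, 17.9902) (0, 22.7062) (0, 0) (8.9701, 0)]  |A|=329.7965
7. canonical 4-gon: [(21.942, 17.9902) (0, 22.7062) (0, 0) (8.9701, 0)]
8. shoelace: 329.7965

Area of P0's cell: 329.7965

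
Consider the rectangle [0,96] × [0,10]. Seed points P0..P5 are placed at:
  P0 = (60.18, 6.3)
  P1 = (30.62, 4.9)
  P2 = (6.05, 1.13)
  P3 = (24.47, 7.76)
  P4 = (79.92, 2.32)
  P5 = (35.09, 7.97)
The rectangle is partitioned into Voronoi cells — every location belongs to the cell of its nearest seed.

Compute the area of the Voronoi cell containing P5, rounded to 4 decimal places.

1. box [0,96]×[0,10]: [(0, 0) (96, 0) (96, 10) (0, 10)]
2. ⊥bis P5·P0 via (47.635,7.135): [(0, 0) (47.1601, 0) (47.8257, 10) (0, 10)]  |A|=474.9289
3. ⊥bis P5·P1 via (32.855,6.435): [(37.2746, 0) (47.1601, 0) (47.8257, 10) (30.4066, 10)]  |A|=136.5233
4. ⊥bis P5·P2 via (20.57,4.55): [(37.2746, 0) (47.1601, 0) (47.8257, 10) (30.4066, 10)]  |A|=136.5233
5. ⊥bis P5·P3 via (29.78,7.865): [(37.2746, 0) (47.1601, 0) (47.8257, 10) (30.4066, 10)]  |A|=136.5233
6. ⊥bis P5·P4 via (57.505,5.145): [(37.2746, 0) (47.1601, 0) (47.8257, 10) (30.4066, 10)]  |A|=136.5233
7. canonical 4-gon: [(37.2746, 0) (47.1601, 0) (47.8257, 10) (30.4066, 10)]
8. shoelace: 136.5233

Area of P5's cell: 136.5233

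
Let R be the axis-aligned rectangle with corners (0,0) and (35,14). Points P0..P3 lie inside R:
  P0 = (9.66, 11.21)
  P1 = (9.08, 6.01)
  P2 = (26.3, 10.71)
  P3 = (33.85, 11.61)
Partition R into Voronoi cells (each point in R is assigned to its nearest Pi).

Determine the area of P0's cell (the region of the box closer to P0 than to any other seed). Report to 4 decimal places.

Area of P0's cell: 96.1249

1. box [0,35]×[0,14]: [(0, 0) (35, 0) (35, 14) (0, 14)]
2. ⊥bis P0·P1 via (9.37,8.61): [(0, 9.6551) (35, 5.7513) (35, 14) (0, 14)]  |A|=220.3883
3. ⊥bis P0·P2 via (17.98,10.96): [(0, 9.6551) (17.8809, 7.6607) (18.0713, 14) (0, 14)]  |A|=96.1249
4. ⊥bis P0·P3 via (21.755,11.41): [(0, 9.6551) (17.8809, 7.6607) (18.0713, 14) (0, 14)]  |A|=96.1249
5. canonical 4-gon: [(0, 9.6551) (17.8809, 7.6607) (18.0713, 14) (0, 14)]
6. shoelace: 96.1249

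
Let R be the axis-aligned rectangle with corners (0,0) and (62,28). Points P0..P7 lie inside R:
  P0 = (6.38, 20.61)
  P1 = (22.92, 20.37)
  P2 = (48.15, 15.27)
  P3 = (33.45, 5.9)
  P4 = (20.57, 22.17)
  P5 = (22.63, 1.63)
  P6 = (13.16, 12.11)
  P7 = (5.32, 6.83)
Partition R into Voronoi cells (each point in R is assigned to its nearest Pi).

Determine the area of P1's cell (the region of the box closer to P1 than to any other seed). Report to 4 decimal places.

Area of P1's cell: 206.5492

1. box [0,62]×[0,28]: [(0, 0) (62, 0) (62, 28) (0, 28)]
2. ⊥bis P1·P0 via (14.65,20.49): [(14.3527, 0) (62, 0) (62, 28) (14.759, 28)]  |A|=1328.4368
3. ⊥bis P1·P2 via (35.535,17.82): [(14.3527, 0) (31.9329, 0) (37.5928, 28) (14.759, 28)]  |A|=565.7959
4. ⊥bis P1·P3 via (28.185,13.135): [(14.3977, 3.1018) (35.6923, 18.5982) (37.5928, 28) (14.759, 28)]  |A|=369.6394
5. ⊥bis P1·P4 via (21.745,21.27): [(14.5245, 11.8433) (14.3977, 3.1018) (35.6923, 18.5982) (37.5928, 28) (26.8999, 28)]  |A|=271.5606
6. ⊥bis P1·P5 via (22.775,11): [(14.5245, 11.8433) (14.5142, 11.1278) (25.1996, 10.9625) (35.6923, 18.5982) (37.5928, 28) (26.8999, 28)]  |A|=228.6702
7. ⊥bis P1·P6 via (18.04,16.24): [(17.9624, 16.3317) (22.4707, 11.0047) (25.1996, 10.9625) (35.6923, 18.5982) (37.5928, 28) (26.8999, 28)]  |A|=206.5492
8. ⊥bis P1·P7 via (14.12,13.6): [(17.9624, 16.3317) (22.4707, 11.0047) (25.1996, 10.9625) (35.6923, 18.5982) (37.5928, 28) (26.8999, 28)]  |A|=206.5492
9. canonical 6-gon: [(17.9624, 16.3317) (22.4707, 11.0047) (25.1996, 10.9625) (35.6923, 18.5982) (37.5928, 28) (26.8999, 28)]
10. shoelace: 206.5492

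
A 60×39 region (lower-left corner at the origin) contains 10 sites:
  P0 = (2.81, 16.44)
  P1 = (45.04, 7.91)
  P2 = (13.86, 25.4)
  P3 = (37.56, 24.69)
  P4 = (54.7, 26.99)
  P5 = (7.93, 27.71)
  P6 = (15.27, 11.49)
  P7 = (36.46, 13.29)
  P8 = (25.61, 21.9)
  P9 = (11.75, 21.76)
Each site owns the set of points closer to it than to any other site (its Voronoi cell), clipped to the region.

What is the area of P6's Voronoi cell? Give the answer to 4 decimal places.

1. box [0,60]×[0,39]: [(0, 0) (60, 0) (60, 39) (0, 39)]
2. ⊥bis P6·P0 via (9.04,13.965): [(3.4921, 0) (60, 0) (60, 39) (18.9857, 39)]  |A|=1901.683
3. ⊥bis P6·P1 via (30.155,9.7): [(3.4921, 0) (28.9885, 0) (33.6785, 39) (18.9857, 39)]  |A|=783.6896
4. ⊥bis P6·P2 via (14.565,18.445): [(10.6626, 18.0494) (3.4921, 0) (28.9885, 0) (31.412, 20.1527)]  |A|=436.6273
5. ⊥bis P6·P3 via (26.415,18.09): [(25.5456, 19.5581) (10.6626, 18.0494) (3.4921, 0) (28.9885, 0) (30.3624, 11.4243)]  |A|=411.3375
6. ⊥bis P6·P4 via (34.985,19.24): [(25.5456, 19.5581) (10.6626, 18.0494) (3.4921, 0) (28.9885, 0) (30.3624, 11.4243)]  |A|=411.3375
7. ⊥bis P6·P5 via (11.6,19.6): [(25.5456, 19.5581) (10.6626, 18.0494) (3.4921, 0) (28.9885, 0) (30.3624, 11.4243)]  |A|=411.3375
8. ⊥bis P6·P7 via (25.865,12.39): [(25.2586, 19.529) (10.6626, 18.0494) (3.4921, 0) (26.9175, 0)]  |A|=355.1564
9. ⊥bis P6·P8 via (20.44,16.695): [(25.9655, 11.2066) (18.2973, 18.8233) (10.6626, 18.0494) (3.4921, 0) (26.9175, 0)]  |A|=325.9398
10. ⊥bis P6·P9 via (13.51,16.625): [(25.9655, 11.2066) (18.7146, 18.4088) (9.5587, 15.2707) (3.4921, 0) (26.9175, 0)]  |A|=313.2075
11. canonical 5-gon: [(25.9655, 11.2066) (18.7146, 18.4088) (9.5587, 15.2707) (3.4921, 0) (26.9175, 0)]
12. shoelace: 313.2075

Area of P6's cell: 313.2075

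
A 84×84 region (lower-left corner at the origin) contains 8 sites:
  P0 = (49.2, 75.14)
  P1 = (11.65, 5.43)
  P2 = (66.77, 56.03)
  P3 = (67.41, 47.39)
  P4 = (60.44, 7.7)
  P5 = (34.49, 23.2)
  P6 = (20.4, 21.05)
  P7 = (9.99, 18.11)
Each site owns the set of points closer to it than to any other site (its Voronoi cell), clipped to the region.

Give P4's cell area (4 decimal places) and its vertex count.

Area of P4's cell: 1005.3484 (4 vertices)

1. box [0,84]×[0,84]: [(0, 0) (84, 0) (84, 84) (0, 84)]
2. ⊥bis P4·P0 via (54.82,41.42): [(0, 32.2833) (0, 0) (84, 0) (84, 46.2833)]  |A|=3299.8
3. ⊥bis P4·P1 via (36.045,6.565): [(34.5803, 38.0467) (36.3504, 0) (84, 0) (84, 46.2833)]  |A|=2050.1091
4. ⊥bis P4·P2 via (63.605,31.865): [(34.6917, 35.6519) (36.3504, 0) (84, 0) (84, 29.1938)]  |A|=1569.1464
5. ⊥bis P4·P3 via (63.925,27.545): [(34.8312, 32.6542) (36.3504, 0) (84, 0) (84, 24.0196)]  |A|=1368.4869
6. ⊥bis P4·P5 via (47.465,15.45): [(55.5662, 29.0129) (38.2367, 0) (84, 0) (84, 24.0196)]  |A|=1005.3484
7. ⊥bis P4·P6 via (40.42,14.375): [(55.5662, 29.0129) (38.2367, 0) (84, 0) (84, 24.0196)]  |A|=1005.3484
8. ⊥bis P4·P7 via (35.215,12.905): [(55.5662, 29.0129) (38.2367, 0) (84, 0) (84, 24.0196)]  |A|=1005.3484
9. canonical 4-gon: [(55.5662, 29.0129) (38.2367, 0) (84, 0) (84, 24.0196)]
10. shoelace: 1005.3484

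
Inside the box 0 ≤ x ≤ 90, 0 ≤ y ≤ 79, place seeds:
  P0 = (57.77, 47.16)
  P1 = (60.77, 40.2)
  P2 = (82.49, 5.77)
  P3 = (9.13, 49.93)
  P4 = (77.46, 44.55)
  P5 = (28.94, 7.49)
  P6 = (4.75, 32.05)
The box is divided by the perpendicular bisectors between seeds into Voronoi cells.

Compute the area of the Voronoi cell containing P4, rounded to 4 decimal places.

Area of P4's cell: 1059.8951

1. box [0,90]×[0,79]: [(0, 0) (90, 0) (90, 79) (0, 79)]
2. ⊥bis P4·P0 via (67.615,45.855): [(61.5367, 0) (90, 0) (90, 79) (72.0085, 79)]  |A|=1834.9634
3. ⊥bis P4·P1 via (69.115,42.375): [(67.8149, 47.3632) (80.1594, 0) (90, 0) (90, 79) (72.0085, 79)]  |A|=1393.9484
4. ⊥bis P4·P2 via (79.975,25.16): [(67.8149, 47.3632) (73.8102, 24.3604) (90, 26.4603) (90, 79) (72.0085, 79)]  |A|=1059.8951
5. ⊥bis P4·P3 via (43.295,47.24): [(67.8149, 47.3632) (73.8102, 24.3604) (90, 26.4603) (90, 79) (72.0085, 79)]  |A|=1059.8951
6. ⊥bis P4·P5 via (53.2,26.02): [(67.8149, 47.3632) (73.8102, 24.3604) (90, 26.4603) (90, 79) (72.0085, 79)]  |A|=1059.8951
7. ⊥bis P4·P6 via (41.105,38.3): [(67.8149, 47.3632) (73.8102, 24.3604) (90, 26.4603) (90, 79) (72.0085, 79)]  |A|=1059.8951
8. canonical 5-gon: [(67.8149, 47.3632) (73.8102, 24.3604) (90, 26.4603) (90, 79) (72.0085, 79)]
9. shoelace: 1059.8951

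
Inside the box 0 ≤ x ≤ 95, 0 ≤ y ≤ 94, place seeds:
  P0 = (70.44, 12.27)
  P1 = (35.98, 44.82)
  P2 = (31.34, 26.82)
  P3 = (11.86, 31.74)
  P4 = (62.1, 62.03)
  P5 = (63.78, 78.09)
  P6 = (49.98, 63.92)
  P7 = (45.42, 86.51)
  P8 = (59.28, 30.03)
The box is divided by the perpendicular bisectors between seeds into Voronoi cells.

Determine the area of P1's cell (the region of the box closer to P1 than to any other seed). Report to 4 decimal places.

Area of P1's cell: 909.6050

1. box [0,95]×[0,94]: [(0, 0) (95, 0) (95, 94) (0, 94)]
2. ⊥bis P1·P0 via (53.21,28.545): [(0, 0) (26.2472, 0) (95, 72.7872) (95, 94) (0, 94)]  |A|=6427.8366
3. ⊥bis P1·P2 via (33.66,35.82): [(0, 44.4968) (54.9081, 30.3427) (95, 72.7872) (95, 94) (0, 94)]  |A|=4808.0147
4. ⊥bis P1·P3 via (23.92,38.28): [(0, 82.3894) (23.888, 38.339) (54.9081, 30.3427) (95, 72.7872) (95, 94) (0, 94)]  |A|=4355.426
5. ⊥bis P1·P4 via (49.04,53.425): [(0, 82.3894) (23.888, 38.339) (54.9081, 30.3427) (60.4104, 36.1679) (22.3059, 94) (0, 94)]  |A|=1886.5274
6. ⊥bis P1·P5 via (49.88,61.455): [(0, 82.3894) (23.888, 38.339) (54.9081, 30.3427) (60.4104, 36.1679) (36.2392, 72.8531) (10.9314, 94) (0, 94)]  |A|=1766.2598
7. ⊥bis P1·P6 via (42.98,54.37): [(0, 85.8737) (0, 82.3894) (23.888, 38.339) (54.9081, 30.3427) (60.4104, 36.1679) (53.4961, 46.6619)]  |A|=1141.2046
8. ⊥bis P1·P7 via (40.7,65.665): [(21.7013, 69.9669) (4.6418, 73.8298) (23.888, 38.339) (54.9081, 30.3427) (60.4104, 36.1679) (53.4961, 46.6619)]  |A|=1039.3514
9. ⊥bis P1·P8 via (47.63,37.425): [(53.4941, 46.6633) (21.7013, 69.9669) (4.6418, 73.8298) (23.888, 38.339) (44.79, 32.9509)]  |A|=909.605
10. canonical 5-gon: [(53.4941, 46.6633) (21.7013, 69.9669) (4.6418, 73.8298) (23.888, 38.339) (44.79, 32.9509)]
11. shoelace: 909.605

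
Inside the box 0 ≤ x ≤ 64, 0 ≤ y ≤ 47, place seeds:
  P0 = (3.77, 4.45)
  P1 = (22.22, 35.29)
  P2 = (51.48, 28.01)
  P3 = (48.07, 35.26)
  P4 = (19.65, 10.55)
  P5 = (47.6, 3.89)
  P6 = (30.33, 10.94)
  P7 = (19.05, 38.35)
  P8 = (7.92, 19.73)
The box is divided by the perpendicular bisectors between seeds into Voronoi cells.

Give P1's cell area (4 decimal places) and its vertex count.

Area of P1's cell: 338.4391 (6 vertices)

1. box [0,64]×[0,47]: [(0, 0) (64, 0) (64, 47) (0, 47)]
2. ⊥bis P1·P0 via (12.995,19.87): [(0, 27.6442) (46.2086, 0) (64, 0) (64, 47) (0, 47)]  |A|=2369.2991
3. ⊥bis P1·P2 via (36.85,31.65): [(0, 27.6442) (31.2081, 8.974) (40.6691, 47) (0, 47)]  |A|=1075.2705
4. ⊥bis P1·P3 via (35.145,35.275): [(0, 27.6442) (31.2081, 8.974) (35.1328, 24.7481) (35.1586, 47) (0, 47)]  |A|=1013.9606
5. ⊥bis P1·P4 via (20.935,22.92): [(0, 27.6442) (5.1571, 24.559) (34.3317, 21.5283) (35.1328, 24.7481) (35.1586, 47) (0, 47)]  |A|=826.0936
6. ⊥bis P1·P5 via (34.91,19.59): [(0, 27.6442) (5.1571, 24.559) (34.3317, 21.5283) (35.1328, 24.7481) (35.1586, 47) (0, 47)]  |A|=826.0936
7. ⊥bis P1·P6 via (26.275,23.115): [(0, 27.6442) (5.1571, 24.559) (24.5592, 22.5435) (35.1343, 26.0657) (35.1586, 47) (0, 47)]  |A|=802.9903
8. ⊥bis P1·P7 via (20.635,36.82): [(8.4675, 24.2151) (24.5592, 22.5435) (35.1343, 26.0657) (35.1586, 47) (30.4618, 47)]  |A|=369.7891
9. ⊥bis P1·P8 via (15.07,27.51): [(13.2567, 29.1765) (19.9535, 23.022) (24.5592, 22.5435) (35.1343, 26.0657) (35.1586, 47) (30.4618, 47)]  |A|=338.4391
10. canonical 6-gon: [(13.2567, 29.1765) (19.9535, 23.022) (24.5592, 22.5435) (35.1343, 26.0657) (35.1586, 47) (30.4618, 47)]
11. shoelace: 338.4391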